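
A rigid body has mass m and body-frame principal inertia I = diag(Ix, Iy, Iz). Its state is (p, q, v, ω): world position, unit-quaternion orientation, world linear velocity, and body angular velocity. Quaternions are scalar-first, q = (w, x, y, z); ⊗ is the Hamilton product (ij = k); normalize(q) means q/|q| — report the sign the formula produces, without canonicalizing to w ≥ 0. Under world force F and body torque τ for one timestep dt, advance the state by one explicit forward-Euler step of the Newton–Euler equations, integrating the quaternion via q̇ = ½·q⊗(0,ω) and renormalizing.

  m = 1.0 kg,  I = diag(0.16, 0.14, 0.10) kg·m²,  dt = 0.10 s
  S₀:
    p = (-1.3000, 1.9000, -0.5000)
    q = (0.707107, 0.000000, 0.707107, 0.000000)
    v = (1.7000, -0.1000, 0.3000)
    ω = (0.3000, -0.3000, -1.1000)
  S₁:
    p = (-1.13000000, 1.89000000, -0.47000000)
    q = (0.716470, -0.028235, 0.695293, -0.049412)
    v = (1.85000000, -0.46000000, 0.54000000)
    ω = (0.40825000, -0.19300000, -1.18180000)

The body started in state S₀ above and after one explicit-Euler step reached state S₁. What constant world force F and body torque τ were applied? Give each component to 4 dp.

F = (1.5000, -3.6000, 2.4000)
τ = (0.1600, 0.1300, -0.0800)

rate change Δω = (0.10825000, 0.10700000, -0.08180000)
applied torque τ = (0.1600, 0.1300, -0.0800)
v₁ − v₀ = (0.15000000, -0.36000000, 0.24000000)
F = m·Δv/dt = (1.5000, -3.6000, 2.4000)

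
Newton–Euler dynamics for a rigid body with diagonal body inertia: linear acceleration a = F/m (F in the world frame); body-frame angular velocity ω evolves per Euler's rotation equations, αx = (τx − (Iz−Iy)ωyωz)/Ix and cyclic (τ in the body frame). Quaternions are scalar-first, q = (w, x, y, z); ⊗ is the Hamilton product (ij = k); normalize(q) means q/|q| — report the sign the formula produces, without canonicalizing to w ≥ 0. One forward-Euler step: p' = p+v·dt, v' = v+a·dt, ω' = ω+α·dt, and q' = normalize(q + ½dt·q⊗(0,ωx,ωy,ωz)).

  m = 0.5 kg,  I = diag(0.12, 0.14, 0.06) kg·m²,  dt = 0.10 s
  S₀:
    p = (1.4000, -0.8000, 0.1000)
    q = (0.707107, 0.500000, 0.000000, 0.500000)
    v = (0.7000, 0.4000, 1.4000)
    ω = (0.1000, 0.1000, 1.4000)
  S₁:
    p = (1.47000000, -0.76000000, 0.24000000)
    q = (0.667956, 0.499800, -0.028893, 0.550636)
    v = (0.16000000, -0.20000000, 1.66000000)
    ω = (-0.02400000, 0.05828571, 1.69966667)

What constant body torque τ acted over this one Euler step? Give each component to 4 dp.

τ = (-0.1600, -0.0500, 0.1800)

Δω = ω₁−ω₀ = (-0.12400000, -0.04171429, 0.29966667)
precession coupling = (-0.0112, 0.0084, 0.0002)
applied torque τ = (-0.1600, -0.0500, 0.1800)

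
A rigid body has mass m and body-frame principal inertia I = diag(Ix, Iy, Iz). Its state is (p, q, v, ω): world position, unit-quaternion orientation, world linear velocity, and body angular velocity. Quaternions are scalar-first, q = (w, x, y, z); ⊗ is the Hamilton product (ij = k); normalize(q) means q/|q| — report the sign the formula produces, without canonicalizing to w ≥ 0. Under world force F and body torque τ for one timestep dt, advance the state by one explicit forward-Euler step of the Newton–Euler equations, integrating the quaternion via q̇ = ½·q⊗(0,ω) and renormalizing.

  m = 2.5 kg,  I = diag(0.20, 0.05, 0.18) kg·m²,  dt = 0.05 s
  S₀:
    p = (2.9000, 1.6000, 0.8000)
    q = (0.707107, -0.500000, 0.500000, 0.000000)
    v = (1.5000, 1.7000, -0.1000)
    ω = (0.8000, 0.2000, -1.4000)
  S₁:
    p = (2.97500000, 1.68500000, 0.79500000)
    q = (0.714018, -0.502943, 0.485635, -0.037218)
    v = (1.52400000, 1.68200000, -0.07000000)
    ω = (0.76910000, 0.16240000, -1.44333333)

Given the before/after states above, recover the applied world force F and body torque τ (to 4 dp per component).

F = (1.2000, -0.9000, 1.5000)
τ = (-0.1600, -0.0600, -0.1800)

rate change Δω = (-0.03090000, -0.03760000, -0.04333333)
I·α + gyro = (-0.1600, -0.0600, -0.1800)
velocity change Δv = (0.02400000, -0.01800000, 0.03000000)
F = m·Δv/dt = (1.2000, -0.9000, 1.5000)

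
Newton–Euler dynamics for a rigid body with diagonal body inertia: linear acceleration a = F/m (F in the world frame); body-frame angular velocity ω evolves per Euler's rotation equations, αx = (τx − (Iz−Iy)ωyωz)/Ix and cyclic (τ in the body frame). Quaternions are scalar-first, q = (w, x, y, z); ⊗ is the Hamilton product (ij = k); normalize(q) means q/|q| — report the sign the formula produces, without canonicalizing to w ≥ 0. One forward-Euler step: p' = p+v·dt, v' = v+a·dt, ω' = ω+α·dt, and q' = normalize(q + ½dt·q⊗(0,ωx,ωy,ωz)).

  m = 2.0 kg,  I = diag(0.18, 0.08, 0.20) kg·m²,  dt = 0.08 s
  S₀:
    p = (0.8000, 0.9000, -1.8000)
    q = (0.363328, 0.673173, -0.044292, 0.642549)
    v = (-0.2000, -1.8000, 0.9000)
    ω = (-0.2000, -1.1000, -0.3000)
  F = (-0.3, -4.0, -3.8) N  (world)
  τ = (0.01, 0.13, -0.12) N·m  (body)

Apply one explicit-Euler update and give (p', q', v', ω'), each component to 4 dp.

p' = (0.7840, 0.7560, -1.7280)
q' = (0.3741, 0.6983, -0.0573, 0.6076)
v' = (-0.2120, -1.9600, 0.7480)
ω' = (-0.2132, -0.9688, -0.3392)

gyro term ω×Iω = (0.0396, -0.0012, -0.0220)
angular accel α = (-0.1644, 1.6400, -0.4900)
ω' = ω + α·dt = (-0.2132, -0.9688, -0.3392)
q⊗(0,ω) = (0.2786781, 0.6474259, -0.3262187, -0.8583471)
updated quaternion q' = (0.3741, 0.6983, -0.0573, 0.6076)
p' = p + v·dt = (0.7840, 0.7560, -1.7280)
v + (F/m)dt = (-0.2120, -1.9600, 0.7480)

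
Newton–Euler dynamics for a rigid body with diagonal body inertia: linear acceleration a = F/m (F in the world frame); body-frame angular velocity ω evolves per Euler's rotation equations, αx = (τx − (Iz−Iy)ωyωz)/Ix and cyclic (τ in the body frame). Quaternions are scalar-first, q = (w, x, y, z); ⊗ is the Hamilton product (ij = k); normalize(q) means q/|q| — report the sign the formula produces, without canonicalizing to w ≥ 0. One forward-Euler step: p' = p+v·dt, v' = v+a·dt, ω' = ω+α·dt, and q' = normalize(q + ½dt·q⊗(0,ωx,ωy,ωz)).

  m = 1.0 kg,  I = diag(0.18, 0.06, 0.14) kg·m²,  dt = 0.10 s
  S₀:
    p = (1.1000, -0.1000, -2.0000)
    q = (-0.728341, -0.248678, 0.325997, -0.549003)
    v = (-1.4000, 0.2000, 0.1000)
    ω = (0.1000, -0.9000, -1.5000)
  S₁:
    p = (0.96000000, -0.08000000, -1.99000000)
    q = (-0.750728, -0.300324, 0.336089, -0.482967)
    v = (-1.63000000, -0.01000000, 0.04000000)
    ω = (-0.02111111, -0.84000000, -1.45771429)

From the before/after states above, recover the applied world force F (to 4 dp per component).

Δv = v₁−v₀ = (-0.23000000, -0.21000000, -0.06000000)
F = m·Δv/dt = (-2.3000, -2.1000, -0.6000)

F = (-2.3000, -2.1000, -0.6000)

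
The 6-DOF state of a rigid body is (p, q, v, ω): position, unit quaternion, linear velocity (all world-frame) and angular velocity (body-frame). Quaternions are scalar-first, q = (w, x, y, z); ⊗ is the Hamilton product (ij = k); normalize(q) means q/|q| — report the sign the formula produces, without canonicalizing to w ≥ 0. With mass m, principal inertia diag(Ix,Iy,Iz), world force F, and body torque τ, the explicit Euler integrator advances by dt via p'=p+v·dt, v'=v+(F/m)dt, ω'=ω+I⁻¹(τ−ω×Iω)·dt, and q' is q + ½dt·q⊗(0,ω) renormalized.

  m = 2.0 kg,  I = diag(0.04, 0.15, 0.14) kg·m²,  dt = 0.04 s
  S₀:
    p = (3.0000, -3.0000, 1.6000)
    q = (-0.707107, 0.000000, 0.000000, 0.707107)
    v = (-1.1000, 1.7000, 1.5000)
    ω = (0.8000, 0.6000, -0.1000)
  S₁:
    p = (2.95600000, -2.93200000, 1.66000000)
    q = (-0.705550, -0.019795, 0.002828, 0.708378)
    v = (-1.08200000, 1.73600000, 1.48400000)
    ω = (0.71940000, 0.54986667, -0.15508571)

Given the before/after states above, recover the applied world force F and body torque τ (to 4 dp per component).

rate change Δω = (-0.08060000, -0.05013333, -0.05508571)
τ = I·(Δω/dt) + ω₀×(Iω₀) = (-0.0800, -0.1800, -0.1400)
Δv = v₁−v₀ = (0.01800000, 0.03600000, -0.01600000)
m·(v₁−v₀)/dt = (0.9000, 1.8000, -0.8000)

F = (0.9000, 1.8000, -0.8000)
τ = (-0.0800, -0.1800, -0.1400)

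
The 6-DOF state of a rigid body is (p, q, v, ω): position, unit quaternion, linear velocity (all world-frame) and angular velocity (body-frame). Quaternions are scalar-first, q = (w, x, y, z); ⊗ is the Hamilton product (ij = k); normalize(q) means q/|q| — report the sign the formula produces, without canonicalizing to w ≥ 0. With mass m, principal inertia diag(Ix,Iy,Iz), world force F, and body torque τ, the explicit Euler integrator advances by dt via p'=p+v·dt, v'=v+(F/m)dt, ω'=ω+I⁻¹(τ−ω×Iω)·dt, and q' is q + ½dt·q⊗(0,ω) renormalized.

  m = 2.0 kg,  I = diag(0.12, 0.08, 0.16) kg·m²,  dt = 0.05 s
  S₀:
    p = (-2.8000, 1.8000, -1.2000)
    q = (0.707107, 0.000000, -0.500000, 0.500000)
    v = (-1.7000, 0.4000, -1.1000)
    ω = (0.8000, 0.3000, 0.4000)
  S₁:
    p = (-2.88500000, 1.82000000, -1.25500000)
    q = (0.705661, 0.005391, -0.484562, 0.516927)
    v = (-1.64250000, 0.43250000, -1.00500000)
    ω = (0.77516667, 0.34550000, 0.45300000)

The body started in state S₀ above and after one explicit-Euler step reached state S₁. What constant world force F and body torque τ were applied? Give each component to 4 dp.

ω₁ − ω₀ = (-0.02483333, 0.04550000, 0.05300000)
ω₀×(Iω₀) = (0.0096, -0.0128, -0.0096)
applied torque τ = (-0.0500, 0.0600, 0.1600)
velocity change Δv = (0.05750000, 0.03250000, 0.09500000)
F = m·Δv/dt = (2.3000, 1.3000, 3.8000)

F = (2.3000, 1.3000, 3.8000)
τ = (-0.0500, 0.0600, 0.1600)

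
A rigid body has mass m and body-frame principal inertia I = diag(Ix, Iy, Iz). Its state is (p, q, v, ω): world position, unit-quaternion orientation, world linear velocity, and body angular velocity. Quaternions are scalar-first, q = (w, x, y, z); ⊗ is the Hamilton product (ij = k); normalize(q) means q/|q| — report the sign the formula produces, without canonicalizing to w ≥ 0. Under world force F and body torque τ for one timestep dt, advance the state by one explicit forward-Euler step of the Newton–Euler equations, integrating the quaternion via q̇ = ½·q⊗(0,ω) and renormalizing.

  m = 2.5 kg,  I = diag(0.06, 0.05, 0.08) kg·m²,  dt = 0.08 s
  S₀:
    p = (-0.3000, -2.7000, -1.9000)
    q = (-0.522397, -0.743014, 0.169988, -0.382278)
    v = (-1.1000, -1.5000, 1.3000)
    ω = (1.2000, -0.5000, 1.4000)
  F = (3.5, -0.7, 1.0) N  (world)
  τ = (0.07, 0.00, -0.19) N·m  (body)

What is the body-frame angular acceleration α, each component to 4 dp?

gyro term ω×Iω = (-0.0210, -0.0336, 0.0060)
α = I⁻¹(τ − ω×Iω) = (1.5167, 0.6720, -2.4500)

α = (1.5167, 0.6720, -2.4500)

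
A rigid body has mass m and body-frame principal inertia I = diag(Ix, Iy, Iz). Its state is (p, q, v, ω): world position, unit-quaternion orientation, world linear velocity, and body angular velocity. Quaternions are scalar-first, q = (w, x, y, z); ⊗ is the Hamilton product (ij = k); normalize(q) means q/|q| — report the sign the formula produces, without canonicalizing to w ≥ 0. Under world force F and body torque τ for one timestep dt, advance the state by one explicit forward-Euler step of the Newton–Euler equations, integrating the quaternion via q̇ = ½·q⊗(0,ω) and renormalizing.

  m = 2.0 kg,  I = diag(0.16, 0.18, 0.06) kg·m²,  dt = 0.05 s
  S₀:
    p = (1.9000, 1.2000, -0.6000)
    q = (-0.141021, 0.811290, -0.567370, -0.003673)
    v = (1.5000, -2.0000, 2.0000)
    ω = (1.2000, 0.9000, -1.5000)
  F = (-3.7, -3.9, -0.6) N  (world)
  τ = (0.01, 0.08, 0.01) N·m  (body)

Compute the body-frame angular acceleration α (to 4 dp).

gyro term ω×Iω = (0.1620, -0.1800, 0.0216)
angular accel α = (-0.9500, 1.4444, -0.1933)

α = (-0.9500, 1.4444, -0.1933)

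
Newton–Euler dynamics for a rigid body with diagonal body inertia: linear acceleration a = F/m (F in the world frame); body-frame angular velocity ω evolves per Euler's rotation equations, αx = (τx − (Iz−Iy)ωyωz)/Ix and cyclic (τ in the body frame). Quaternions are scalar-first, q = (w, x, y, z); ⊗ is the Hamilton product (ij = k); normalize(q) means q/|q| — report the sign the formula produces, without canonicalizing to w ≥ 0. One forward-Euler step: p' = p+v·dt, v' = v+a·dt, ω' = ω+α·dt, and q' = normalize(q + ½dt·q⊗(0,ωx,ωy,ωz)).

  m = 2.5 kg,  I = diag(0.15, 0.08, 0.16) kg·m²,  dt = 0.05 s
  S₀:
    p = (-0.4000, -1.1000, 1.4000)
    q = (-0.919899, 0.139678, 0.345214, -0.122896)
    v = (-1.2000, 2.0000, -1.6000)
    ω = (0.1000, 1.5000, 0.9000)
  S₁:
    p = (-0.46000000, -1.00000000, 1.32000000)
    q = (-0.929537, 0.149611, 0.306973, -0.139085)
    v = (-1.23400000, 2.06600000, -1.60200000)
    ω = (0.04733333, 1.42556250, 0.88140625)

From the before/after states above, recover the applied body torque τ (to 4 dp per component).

Δω = ω₁−ω₀ = (-0.05266667, -0.07443750, -0.01859375)
ω₀×(Iω₀) = (0.1080, -0.0009, -0.0105)
applied torque τ = (-0.0500, -0.1200, -0.0700)

τ = (-0.0500, -0.1200, -0.0700)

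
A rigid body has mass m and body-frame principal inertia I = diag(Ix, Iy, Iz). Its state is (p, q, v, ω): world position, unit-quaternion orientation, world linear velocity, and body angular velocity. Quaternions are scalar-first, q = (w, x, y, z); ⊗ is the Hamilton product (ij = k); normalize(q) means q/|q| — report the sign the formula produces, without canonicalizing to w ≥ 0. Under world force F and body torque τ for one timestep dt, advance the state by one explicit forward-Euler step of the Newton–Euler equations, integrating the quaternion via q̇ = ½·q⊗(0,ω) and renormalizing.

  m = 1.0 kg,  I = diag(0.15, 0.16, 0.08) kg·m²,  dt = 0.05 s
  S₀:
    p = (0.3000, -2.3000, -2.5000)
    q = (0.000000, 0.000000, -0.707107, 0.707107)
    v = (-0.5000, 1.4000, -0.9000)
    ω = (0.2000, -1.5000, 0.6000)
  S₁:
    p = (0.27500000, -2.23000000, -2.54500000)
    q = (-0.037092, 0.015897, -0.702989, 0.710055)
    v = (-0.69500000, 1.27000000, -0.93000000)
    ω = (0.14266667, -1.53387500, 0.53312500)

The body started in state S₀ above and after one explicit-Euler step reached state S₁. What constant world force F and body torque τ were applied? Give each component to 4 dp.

Δv = v₁−v₀ = (-0.19500000, -0.13000000, -0.03000000)
m·(v₁−v₀)/dt = (-3.9000, -2.6000, -0.6000)
rate change Δω = (-0.05733333, -0.03387500, -0.06687500)
τ = I·(Δω/dt) + ω₀×(Iω₀) = (-0.1000, -0.1000, -0.1100)

F = (-3.9000, -2.6000, -0.6000)
τ = (-0.1000, -0.1000, -0.1100)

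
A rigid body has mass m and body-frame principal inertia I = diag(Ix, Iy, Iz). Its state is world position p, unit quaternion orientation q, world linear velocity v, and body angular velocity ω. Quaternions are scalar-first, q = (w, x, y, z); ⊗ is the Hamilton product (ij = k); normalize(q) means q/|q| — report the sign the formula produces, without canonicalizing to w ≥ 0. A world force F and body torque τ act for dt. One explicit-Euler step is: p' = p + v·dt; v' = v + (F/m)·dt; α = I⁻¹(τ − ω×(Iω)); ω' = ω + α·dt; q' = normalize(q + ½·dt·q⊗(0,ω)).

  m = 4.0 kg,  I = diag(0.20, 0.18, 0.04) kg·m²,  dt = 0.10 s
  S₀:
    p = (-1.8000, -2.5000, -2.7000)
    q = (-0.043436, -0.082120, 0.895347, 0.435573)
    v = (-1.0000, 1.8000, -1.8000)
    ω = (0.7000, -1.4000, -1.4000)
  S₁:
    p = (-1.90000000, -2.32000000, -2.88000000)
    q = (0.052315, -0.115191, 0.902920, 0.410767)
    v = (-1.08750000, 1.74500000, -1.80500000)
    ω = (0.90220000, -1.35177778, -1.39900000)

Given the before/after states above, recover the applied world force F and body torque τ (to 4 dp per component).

F = (-3.5000, -2.2000, -0.2000)
τ = (0.1300, -0.0700, 0.0200)

rate change Δω = (0.20220000, 0.04822222, 0.00100000)
precession coupling = (-0.2744, -0.1568, 0.0196)
I·α + gyro = (0.1300, -0.0700, 0.0200)
v₁ − v₀ = (-0.08750000, -0.05500000, -0.00500000)
m·(v₁−v₀)/dt = (-3.5000, -2.2000, -0.2000)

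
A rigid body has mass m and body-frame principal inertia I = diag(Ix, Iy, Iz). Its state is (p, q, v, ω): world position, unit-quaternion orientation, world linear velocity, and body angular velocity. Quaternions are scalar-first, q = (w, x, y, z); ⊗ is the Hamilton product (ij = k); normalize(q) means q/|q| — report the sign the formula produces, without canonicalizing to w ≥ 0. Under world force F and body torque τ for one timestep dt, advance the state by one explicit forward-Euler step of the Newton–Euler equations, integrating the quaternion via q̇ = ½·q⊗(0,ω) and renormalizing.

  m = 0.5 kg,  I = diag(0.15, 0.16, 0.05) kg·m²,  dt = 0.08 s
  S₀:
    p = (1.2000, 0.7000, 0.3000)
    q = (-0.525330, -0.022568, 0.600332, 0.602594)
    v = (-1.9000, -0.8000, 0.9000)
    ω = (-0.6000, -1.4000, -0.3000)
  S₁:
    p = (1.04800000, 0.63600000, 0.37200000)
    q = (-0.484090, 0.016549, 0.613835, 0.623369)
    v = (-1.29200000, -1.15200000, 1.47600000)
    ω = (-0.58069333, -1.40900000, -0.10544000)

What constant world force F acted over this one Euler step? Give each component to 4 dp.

Δv = v₁−v₀ = (0.60800000, -0.35200000, 0.57600000)
m·(v₁−v₀)/dt = (3.8000, -2.2000, 3.6000)

F = (3.8000, -2.2000, 3.6000)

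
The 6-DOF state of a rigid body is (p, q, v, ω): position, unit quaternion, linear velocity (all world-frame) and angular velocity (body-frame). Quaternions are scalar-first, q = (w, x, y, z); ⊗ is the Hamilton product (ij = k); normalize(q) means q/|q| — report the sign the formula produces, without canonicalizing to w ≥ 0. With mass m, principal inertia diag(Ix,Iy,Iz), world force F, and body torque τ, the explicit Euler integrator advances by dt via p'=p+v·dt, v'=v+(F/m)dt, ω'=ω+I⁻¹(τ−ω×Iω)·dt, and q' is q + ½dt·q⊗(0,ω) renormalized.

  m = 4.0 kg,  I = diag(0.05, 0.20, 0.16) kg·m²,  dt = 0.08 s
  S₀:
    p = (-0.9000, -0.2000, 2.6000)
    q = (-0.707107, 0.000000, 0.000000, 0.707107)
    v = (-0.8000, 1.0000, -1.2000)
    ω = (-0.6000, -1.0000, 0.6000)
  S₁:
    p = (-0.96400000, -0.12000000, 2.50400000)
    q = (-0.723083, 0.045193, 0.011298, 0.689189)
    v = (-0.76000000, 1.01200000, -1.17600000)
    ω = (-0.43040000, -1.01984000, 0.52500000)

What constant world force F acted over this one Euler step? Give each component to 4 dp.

velocity change Δv = (0.04000000, 0.01200000, 0.02400000)
m·(v₁−v₀)/dt = (2.0000, 0.6000, 1.2000)

F = (2.0000, 0.6000, 1.2000)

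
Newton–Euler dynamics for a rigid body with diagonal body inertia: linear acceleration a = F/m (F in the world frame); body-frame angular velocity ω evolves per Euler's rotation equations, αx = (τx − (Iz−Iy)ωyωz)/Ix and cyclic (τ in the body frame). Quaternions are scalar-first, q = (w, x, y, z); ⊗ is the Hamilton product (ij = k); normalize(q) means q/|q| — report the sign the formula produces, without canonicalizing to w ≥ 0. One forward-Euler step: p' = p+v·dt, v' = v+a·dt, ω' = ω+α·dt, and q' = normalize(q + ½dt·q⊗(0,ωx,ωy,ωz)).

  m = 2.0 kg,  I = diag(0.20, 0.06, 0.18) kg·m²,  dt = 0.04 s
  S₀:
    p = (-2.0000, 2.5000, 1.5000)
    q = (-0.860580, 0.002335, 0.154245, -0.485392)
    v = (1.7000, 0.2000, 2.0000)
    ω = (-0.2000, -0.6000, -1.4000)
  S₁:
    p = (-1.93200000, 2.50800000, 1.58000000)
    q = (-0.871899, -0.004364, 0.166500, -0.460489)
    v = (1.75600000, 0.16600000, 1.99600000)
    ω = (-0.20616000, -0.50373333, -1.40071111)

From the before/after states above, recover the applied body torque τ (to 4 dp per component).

Δω = ω₁−ω₀ = (-0.00616000, 0.09626667, -0.00071111)
ω₀×(Iω₀) = (0.1008, 0.0056, -0.0168)
τ = I·(Δω/dt) + ω₀×(Iω₀) = (0.0700, 0.1500, -0.0200)

τ = (0.0700, 0.1500, -0.0200)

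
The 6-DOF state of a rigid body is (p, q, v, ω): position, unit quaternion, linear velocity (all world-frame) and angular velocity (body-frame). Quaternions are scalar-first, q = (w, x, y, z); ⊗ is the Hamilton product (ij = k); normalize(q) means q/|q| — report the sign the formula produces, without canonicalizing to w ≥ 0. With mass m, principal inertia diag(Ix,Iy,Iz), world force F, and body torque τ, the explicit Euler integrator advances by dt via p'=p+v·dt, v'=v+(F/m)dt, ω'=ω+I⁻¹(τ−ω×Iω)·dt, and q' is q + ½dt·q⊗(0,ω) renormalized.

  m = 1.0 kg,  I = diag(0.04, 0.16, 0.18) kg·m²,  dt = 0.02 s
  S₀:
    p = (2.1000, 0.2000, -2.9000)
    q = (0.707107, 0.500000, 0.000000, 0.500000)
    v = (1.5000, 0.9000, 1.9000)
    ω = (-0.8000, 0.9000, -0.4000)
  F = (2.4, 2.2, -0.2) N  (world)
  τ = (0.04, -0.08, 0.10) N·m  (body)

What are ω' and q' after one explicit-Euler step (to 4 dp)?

ω' = (-0.7764, 0.8956, -0.3793)
q' = (0.7130, 0.4898, 0.0044, 0.5016)

angular accel α = (1.1800, -0.2200, 1.0356)
ω + α·dt = (-0.7764, 0.8956, -0.3793)
2q̇ = q⊗(0,ω) = (0.6000000, -1.0156856, 0.4363963, 0.1671572)
updated quaternion q' = (0.7130, 0.4898, 0.0044, 0.5016)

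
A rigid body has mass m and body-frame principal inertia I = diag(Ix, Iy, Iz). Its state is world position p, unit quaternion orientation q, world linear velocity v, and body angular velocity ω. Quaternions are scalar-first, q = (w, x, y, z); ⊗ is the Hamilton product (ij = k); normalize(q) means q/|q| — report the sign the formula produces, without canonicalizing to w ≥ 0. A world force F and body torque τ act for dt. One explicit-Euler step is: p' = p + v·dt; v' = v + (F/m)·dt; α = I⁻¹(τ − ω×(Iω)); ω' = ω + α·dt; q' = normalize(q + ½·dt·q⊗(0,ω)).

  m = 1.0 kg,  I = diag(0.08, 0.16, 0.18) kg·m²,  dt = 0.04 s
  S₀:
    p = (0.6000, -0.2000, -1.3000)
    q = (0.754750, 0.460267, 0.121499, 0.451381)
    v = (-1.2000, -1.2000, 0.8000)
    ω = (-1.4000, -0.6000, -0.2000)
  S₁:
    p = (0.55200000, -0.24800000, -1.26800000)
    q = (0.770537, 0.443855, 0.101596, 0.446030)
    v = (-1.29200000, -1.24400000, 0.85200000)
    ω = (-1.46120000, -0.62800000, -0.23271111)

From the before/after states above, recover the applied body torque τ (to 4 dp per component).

ω₁ − ω₀ = (-0.06120000, -0.02800000, -0.03271111)
τ = I·(Δω/dt) + ω₀×(Iω₀) = (-0.1200, -0.1400, -0.0800)

τ = (-0.1200, -0.1400, -0.0800)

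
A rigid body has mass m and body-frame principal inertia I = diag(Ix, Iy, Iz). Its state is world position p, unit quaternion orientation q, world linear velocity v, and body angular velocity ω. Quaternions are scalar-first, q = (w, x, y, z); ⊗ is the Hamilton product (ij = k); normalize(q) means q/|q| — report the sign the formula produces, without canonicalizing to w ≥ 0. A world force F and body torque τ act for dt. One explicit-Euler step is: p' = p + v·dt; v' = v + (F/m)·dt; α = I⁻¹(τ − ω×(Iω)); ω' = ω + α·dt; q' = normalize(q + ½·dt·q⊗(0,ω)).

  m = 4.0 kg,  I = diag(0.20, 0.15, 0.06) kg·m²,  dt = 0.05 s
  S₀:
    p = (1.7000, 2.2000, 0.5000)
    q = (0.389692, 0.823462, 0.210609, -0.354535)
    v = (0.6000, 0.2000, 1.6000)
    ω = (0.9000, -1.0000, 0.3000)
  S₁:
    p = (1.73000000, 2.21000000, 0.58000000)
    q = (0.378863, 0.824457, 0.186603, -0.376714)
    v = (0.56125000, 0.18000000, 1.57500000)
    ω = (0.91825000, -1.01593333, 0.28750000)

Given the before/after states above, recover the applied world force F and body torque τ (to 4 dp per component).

velocity change Δv = (-0.03875000, -0.02000000, -0.02500000)
F = m·Δv/dt = (-3.1000, -1.6000, -2.0000)
Δω = ω₁−ω₀ = (0.01825000, -0.01593333, -0.01250000)
applied torque τ = (0.1000, -0.0100, 0.0300)

F = (-3.1000, -1.6000, -2.0000)
τ = (0.1000, -0.0100, 0.0300)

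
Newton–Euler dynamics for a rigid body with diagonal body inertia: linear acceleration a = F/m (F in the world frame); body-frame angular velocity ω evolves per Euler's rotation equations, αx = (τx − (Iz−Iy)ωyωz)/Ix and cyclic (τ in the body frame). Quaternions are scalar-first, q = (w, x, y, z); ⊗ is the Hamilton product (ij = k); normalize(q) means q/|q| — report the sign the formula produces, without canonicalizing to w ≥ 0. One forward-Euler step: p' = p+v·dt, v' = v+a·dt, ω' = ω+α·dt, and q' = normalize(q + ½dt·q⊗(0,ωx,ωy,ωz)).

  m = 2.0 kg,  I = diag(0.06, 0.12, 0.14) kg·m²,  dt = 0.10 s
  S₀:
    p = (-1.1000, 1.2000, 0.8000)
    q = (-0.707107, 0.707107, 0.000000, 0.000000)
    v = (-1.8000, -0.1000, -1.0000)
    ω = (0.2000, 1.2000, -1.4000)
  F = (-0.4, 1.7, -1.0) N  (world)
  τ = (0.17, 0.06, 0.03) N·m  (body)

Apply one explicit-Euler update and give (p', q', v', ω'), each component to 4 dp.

p' = (-1.2800, 1.1900, 0.7000)
q' = (-0.7111, 0.6970, 0.0070, 0.0915)
v' = (-1.8200, -0.0150, -1.0500)
ω' = (0.5393, 1.2313, -1.3889)

linear accel F/m = (-0.2000, 0.8500, -0.5000)
new position p' = (-1.2800, 1.1900, 0.7000)
v + (F/m)dt = (-1.8200, -0.0150, -1.0500)
(τ − ω×Iω)/I = (3.3933, 0.3133, 0.1114)
ω + α·dt = (0.5393, 1.2313, -1.3889)
q⊗(0,ω) = (-0.1414214, -0.1414214, 0.1414214, 1.8384782)
q + ½dt·q⊗(0,ω), renormalized = (-0.7111, 0.6970, 0.0070, 0.0915)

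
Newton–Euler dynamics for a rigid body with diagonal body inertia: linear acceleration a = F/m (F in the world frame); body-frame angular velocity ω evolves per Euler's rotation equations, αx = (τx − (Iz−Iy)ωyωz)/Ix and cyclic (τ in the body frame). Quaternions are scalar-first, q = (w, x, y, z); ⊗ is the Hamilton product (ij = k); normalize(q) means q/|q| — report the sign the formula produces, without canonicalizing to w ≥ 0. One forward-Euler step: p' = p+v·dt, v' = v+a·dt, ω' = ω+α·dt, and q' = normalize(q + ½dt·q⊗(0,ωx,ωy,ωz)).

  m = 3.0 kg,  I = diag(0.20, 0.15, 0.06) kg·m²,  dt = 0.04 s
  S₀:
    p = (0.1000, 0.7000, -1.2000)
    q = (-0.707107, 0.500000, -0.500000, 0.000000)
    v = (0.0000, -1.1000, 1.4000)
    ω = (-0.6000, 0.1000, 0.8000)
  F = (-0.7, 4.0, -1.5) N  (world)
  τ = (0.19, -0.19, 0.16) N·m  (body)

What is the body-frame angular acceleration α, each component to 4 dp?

ω×(Iω) gyroscopic = (-0.0072, -0.0672, 0.0030)
(τ − ω×Iω)/I = (0.9860, -0.8187, 2.6167)

α = (0.9860, -0.8187, 2.6167)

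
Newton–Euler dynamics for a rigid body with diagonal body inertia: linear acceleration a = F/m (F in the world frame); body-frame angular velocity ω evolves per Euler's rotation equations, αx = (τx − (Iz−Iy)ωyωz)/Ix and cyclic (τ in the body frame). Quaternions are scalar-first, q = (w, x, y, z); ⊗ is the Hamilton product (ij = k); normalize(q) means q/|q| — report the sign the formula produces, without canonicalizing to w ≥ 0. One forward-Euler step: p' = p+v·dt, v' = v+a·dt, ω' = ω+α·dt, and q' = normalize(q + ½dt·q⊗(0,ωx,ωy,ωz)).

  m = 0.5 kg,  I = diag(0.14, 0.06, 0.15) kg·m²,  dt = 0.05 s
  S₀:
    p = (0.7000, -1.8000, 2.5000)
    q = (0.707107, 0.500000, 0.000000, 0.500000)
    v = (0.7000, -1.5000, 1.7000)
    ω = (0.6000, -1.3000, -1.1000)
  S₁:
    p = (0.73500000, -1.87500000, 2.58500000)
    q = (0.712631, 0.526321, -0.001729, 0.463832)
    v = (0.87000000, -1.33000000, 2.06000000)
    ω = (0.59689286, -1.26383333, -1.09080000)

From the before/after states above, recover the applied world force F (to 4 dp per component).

v₁ − v₀ = (0.17000000, 0.17000000, 0.36000000)
applied force F = (1.7000, 1.7000, 3.6000)

F = (1.7000, 1.7000, 3.6000)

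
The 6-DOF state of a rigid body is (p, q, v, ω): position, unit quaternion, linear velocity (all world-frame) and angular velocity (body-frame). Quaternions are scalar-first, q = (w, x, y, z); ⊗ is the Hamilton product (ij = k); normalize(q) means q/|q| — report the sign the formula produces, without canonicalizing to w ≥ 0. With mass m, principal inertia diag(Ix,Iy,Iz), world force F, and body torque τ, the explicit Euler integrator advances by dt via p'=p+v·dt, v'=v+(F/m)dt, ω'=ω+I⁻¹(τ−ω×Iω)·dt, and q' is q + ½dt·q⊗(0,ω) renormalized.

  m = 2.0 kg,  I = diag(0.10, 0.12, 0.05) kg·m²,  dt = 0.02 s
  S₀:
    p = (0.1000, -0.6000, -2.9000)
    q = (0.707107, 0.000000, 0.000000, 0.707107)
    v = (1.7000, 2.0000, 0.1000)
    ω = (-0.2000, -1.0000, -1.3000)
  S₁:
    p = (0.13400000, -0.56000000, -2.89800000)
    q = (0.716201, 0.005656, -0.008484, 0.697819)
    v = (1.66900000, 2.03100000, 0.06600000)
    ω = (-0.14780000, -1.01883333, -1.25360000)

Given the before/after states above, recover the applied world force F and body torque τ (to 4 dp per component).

v₁ − v₀ = (-0.03100000, 0.03100000, -0.03400000)
F = m·Δv/dt = (-3.1000, 3.1000, -3.4000)
rate change Δω = (0.05220000, -0.01883333, 0.04640000)
applied torque τ = (0.1700, -0.1000, 0.1200)

F = (-3.1000, 3.1000, -3.4000)
τ = (0.1700, -0.1000, 0.1200)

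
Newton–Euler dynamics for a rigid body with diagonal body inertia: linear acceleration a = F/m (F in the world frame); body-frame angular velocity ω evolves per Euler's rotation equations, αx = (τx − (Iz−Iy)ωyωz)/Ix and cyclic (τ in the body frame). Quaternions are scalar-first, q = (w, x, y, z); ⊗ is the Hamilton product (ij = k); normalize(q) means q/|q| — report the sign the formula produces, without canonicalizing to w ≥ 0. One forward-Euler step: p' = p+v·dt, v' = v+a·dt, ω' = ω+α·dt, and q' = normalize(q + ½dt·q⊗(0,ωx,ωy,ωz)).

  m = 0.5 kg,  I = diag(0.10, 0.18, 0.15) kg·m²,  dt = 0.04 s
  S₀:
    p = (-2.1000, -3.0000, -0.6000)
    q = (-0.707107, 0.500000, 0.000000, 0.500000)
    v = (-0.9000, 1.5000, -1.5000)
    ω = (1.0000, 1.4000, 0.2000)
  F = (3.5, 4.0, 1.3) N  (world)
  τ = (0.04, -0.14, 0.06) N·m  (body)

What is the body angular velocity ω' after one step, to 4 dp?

ω' = (1.0194, 1.3711, 0.1861)

precession coupling ω×(Iω) = (-0.0084, -0.0100, 0.1120)
angular accel α = (0.4840, -0.7222, -0.3467)
new body rate ω' = (1.0194, 1.3711, 0.1861)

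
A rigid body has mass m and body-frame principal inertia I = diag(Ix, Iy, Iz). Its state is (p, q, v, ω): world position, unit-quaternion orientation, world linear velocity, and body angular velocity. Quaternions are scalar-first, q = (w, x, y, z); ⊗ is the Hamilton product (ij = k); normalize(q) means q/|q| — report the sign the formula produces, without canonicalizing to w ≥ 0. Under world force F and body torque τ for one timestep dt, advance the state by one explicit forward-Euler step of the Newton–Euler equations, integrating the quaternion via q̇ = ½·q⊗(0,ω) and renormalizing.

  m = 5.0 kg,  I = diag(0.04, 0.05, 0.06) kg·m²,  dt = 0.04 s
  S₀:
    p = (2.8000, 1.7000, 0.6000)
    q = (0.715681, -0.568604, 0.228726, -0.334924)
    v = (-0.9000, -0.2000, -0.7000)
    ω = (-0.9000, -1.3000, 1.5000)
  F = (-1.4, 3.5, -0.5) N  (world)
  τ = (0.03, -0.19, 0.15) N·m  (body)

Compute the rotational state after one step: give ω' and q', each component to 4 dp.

angular accel α = (1.2375, -4.3400, 2.3050)
ω + α·dt = (-0.8505, -1.4736, 1.5922)
2q̇ = q⊗(0,ω) = (0.2879862, -0.7364251, 0.2239523, 2.0185601)
q' = normalize(q + ½dt·q⊗(0,ω)) = (0.7208, -0.5828, 0.2330, -0.2943)

ω' = (-0.8505, -1.4736, 1.5922)
q' = (0.7208, -0.5828, 0.2330, -0.2943)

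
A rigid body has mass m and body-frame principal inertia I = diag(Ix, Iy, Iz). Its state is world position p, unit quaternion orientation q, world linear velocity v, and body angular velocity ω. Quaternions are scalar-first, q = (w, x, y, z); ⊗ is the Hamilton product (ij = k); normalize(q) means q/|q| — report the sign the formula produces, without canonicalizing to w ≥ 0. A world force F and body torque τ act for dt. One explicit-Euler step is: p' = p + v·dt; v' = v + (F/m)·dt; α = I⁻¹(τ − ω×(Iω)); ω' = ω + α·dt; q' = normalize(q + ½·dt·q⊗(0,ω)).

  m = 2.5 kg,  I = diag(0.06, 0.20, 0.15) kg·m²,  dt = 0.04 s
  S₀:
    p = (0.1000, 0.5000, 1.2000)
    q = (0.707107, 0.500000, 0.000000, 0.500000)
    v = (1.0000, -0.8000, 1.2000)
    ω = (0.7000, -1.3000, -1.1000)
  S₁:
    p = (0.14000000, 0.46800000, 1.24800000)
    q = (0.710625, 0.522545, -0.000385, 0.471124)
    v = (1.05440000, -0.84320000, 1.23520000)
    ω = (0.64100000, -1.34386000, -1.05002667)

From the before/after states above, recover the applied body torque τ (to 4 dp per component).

rate change Δω = (-0.05900000, -0.04386000, 0.04997333)
ω₀×(Iω₀) = (-0.0715, 0.0693, -0.1274)
I·α + gyro = (-0.1600, -0.1500, 0.0600)

τ = (-0.1600, -0.1500, 0.0600)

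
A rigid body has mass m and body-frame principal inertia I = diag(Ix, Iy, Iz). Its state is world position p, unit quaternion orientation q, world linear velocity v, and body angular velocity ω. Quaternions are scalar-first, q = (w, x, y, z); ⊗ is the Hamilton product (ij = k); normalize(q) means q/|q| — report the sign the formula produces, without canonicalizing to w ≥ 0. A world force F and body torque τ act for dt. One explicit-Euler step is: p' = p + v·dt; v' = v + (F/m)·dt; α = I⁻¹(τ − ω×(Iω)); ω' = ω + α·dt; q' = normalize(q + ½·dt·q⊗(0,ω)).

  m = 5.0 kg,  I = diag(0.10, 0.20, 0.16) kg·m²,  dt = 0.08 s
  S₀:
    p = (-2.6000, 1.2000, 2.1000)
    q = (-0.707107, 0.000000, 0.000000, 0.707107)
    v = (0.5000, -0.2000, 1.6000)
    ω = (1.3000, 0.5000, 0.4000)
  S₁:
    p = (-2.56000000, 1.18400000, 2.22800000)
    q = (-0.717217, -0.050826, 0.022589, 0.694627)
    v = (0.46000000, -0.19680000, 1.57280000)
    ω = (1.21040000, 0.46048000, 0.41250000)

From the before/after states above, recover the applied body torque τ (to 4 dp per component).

τ = (-0.1200, -0.1300, 0.0900)

Δω = ω₁−ω₀ = (-0.08960000, -0.03952000, 0.01250000)
ω₀×(Iω₀) = (-0.0080, -0.0312, 0.0650)
I·α + gyro = (-0.1200, -0.1300, 0.0900)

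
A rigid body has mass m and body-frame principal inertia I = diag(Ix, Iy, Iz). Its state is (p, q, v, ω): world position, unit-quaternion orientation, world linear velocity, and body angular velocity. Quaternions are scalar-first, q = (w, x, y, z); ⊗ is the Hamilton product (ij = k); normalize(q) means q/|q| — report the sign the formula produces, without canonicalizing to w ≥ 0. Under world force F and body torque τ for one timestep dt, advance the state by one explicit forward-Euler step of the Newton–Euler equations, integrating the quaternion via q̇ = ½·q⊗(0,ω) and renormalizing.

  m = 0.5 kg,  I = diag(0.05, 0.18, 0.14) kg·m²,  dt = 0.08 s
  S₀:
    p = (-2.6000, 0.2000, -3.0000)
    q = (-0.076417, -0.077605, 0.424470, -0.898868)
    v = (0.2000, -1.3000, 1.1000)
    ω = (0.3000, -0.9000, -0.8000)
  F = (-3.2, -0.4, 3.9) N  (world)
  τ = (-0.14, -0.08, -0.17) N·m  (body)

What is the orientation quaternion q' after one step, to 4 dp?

q⊗(0,ω) = (-0.3137899, -1.1714823, -0.2629691, 0.0036371)
updated quaternion q' = (-0.0889, -0.1243, 0.4134, -0.8976)

q' = (-0.0889, -0.1243, 0.4134, -0.8976)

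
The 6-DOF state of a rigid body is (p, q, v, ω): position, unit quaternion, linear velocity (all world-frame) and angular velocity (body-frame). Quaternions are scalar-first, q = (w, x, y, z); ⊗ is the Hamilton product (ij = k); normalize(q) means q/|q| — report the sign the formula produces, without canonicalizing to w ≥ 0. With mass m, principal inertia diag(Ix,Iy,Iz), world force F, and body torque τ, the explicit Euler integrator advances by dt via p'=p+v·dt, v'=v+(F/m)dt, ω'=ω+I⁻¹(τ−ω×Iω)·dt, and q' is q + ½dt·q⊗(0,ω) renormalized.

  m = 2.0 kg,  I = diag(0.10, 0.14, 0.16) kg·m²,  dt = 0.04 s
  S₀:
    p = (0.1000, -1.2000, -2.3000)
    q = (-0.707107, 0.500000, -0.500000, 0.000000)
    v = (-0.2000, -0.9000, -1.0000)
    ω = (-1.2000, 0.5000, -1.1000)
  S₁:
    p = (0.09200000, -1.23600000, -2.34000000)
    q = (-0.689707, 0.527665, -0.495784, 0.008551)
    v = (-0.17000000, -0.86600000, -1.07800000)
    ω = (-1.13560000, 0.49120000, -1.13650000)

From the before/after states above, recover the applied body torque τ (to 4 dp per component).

ω₁ − ω₀ = (0.06440000, -0.00880000, -0.03650000)
ω₀×(Iω₀) = (-0.0110, -0.0792, -0.0240)
τ = I·(Δω/dt) + ω₀×(Iω₀) = (0.1500, -0.1100, -0.1700)

τ = (0.1500, -0.1100, -0.1700)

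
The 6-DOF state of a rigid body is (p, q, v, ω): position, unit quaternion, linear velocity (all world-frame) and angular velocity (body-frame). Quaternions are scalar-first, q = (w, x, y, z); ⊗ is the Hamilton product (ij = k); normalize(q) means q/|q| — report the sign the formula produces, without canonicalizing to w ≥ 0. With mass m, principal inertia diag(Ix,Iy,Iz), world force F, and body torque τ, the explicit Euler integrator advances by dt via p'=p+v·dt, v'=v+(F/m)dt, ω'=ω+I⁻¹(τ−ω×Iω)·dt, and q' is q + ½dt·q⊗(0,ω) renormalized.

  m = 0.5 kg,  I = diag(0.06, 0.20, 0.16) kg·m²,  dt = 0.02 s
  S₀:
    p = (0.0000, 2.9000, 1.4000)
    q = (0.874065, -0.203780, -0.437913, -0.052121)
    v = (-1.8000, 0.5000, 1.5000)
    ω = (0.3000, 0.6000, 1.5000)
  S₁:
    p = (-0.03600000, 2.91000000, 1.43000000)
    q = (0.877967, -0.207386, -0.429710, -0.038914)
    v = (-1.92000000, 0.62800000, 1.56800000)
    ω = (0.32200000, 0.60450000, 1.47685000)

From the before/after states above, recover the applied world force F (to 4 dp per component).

F = (-3.0000, 3.2000, 1.7000)

Δv = v₁−v₀ = (-0.12000000, 0.12800000, 0.06800000)
m·(v₁−v₀)/dt = (-3.0000, 3.2000, 1.7000)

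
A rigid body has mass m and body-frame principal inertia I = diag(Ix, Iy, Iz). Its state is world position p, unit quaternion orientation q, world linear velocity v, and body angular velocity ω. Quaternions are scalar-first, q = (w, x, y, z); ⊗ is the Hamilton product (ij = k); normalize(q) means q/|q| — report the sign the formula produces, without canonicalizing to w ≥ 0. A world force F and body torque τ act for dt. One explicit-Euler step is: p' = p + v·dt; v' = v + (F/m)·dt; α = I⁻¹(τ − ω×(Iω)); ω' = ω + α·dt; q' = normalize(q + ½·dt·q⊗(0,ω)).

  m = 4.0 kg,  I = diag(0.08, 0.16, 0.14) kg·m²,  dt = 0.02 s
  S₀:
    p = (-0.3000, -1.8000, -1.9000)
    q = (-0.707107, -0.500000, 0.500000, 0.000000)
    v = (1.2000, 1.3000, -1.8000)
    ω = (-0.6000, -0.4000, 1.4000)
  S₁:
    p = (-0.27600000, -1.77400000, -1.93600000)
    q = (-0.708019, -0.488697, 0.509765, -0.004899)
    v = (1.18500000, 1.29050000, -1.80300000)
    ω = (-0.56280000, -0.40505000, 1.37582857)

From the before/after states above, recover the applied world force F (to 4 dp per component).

F = (-3.0000, -1.9000, -0.6000)

velocity change Δv = (-0.01500000, -0.00950000, -0.00300000)
applied force F = (-3.0000, -1.9000, -0.6000)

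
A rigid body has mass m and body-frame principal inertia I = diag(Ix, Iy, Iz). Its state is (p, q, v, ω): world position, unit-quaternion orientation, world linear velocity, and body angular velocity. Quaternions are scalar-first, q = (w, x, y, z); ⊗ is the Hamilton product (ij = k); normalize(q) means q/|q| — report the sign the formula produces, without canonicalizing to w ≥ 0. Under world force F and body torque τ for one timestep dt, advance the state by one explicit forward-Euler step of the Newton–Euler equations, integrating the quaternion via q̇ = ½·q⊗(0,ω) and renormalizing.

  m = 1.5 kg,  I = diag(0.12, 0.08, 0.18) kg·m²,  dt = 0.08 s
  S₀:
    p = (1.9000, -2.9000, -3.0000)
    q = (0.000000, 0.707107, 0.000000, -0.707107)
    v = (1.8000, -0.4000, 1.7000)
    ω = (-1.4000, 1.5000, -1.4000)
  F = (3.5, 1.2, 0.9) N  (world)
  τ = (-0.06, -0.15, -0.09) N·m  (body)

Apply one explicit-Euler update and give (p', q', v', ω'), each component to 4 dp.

new position p' = (2.0440, -2.9320, -2.8640)
new velocity v' = (1.9867, -0.3360, 1.7480)
ω×(Iω) gyroscopic = (-0.2100, -0.1176, 0.0840)
angular accel α = (1.2500, -0.4050, -0.9667)
ω' = ω + α·dt = (-1.3000, 1.4676, -1.4773)
Hamilton product q⊗(0,ω) = (0.0000000, 1.0606605, 1.9798996, 1.0606605)
q' = normalize(q + ½dt·q⊗(0,ω)) = (0.0000, 0.7459, 0.0788, -0.6614)

p' = (2.0440, -2.9320, -2.8640)
q' = (0.0000, 0.7459, 0.0788, -0.6614)
v' = (1.9867, -0.3360, 1.7480)
ω' = (-1.3000, 1.4676, -1.4773)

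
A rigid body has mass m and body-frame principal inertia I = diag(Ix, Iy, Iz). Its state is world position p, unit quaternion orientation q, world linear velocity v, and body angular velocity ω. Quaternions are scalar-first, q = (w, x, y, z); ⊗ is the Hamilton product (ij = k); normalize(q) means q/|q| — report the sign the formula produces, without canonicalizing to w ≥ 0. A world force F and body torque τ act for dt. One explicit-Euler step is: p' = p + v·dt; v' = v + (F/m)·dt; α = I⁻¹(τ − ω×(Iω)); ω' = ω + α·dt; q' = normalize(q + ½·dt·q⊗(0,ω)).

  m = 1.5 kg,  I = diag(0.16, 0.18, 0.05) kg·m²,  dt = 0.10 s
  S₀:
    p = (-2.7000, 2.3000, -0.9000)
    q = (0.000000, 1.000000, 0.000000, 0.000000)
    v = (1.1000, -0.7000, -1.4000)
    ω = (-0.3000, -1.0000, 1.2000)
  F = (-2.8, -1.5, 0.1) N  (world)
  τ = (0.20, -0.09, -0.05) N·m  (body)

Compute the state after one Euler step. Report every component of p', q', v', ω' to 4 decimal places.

p' = (-2.5900, 2.2300, -1.0400)
q' = (0.0150, 0.9969, -0.0598, -0.0498)
v' = (0.9133, -0.8000, -1.3933)
ω' = (-0.2725, -1.0280, 1.0880)

angular accel α = (0.2750, -0.2800, -1.1200)
new body rate ω' = (-0.2725, -1.0280, 1.0880)
Hamilton product q⊗(0,ω) = (0.3000000, 0.0000000, -1.2000000, -1.0000000)
q + ½dt·q⊗(0,ω), renormalized = (0.0150, 0.9969, -0.0598, -0.0498)
a = F/m = (-1.8667, -1.0000, 0.0667)
p + v·dt = (-2.5900, 2.2300, -1.0400)
v' = v + a·dt = (0.9133, -0.8000, -1.3933)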